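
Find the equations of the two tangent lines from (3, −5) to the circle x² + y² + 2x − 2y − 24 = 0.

x + 5y = −22 and 5x − y = 20

Write the tangent as mx − y + (−5 − m·(3)) = 0 and set its distance from the centre to √26:
[m·(−4) − (6)]² = 26(m² + 1)
5m² − 24m − 5 = 0, so m = −1/5 or m = 5.
Through (3, −5) these give x + 5y = −22 and 5x − y = 20.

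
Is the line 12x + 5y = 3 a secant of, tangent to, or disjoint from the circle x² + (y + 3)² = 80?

secant

Substituting the line into the circle gives 169x² − 432x − 1676 = 0.
Δ = 186624 − (−1132976) = 1319600.
Two real roots: the line is a secant.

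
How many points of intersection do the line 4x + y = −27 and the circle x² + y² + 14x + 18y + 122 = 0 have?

2

Substituting the line into the circle gives 17x² + 158x + 365 = 0.
Δ = 24964 − 24820 = 144.
Two real roots: the line is a secant.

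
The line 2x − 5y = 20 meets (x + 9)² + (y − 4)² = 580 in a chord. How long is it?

8√29

Substitute y = (−20 + 2x)/5:
29x² + 290x − 10875 = 0  ⟹  x² + 10x − 375 = 0
x = 15 or x = −25, giving (15, 2) and (−25, −14).
|(15, 2) − (−25, −14)| = √((40)² + (16)²) = 8√29.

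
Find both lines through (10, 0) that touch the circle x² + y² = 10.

Write the tangent as mx − y + (0 − m·(10)) = 0 and set its distance from the centre to √10:
(−10m − (0))² = 10(m² + 1)
9m² − 1 = 0, so m = 1/3 or m = −1/3.
With m = 1/3: x − 3y = 10. With m = −1/3: x + 3y = 10.

x − 3y = 10 and x + 3y = 10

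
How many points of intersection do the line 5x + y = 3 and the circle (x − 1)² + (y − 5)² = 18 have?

2

Substituting the line into the circle gives 26x² + 18x − 13 = 0.
Discriminant = (18)² − 4·26·(−13) = 1676 > 0.
Two real roots: the line is a secant.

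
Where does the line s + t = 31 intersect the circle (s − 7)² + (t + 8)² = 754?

Substitute t = −s + 31:
2s² − 92s + 816 = 0  ⟹  s² − 46s + 408 = 0
s = 34 or s = 12, giving (34, −3) and (12, 19).

(12, 19) and (34, −3)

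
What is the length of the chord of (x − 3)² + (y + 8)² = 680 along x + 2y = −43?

The distance from (3, −8) to the line is 30/√5, and r² = 680.
Half the chord is √(r² − d²) = √(500), so the full chord is 20√5.

20√5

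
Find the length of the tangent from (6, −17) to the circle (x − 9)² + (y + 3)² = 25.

The centre is (9, −3) and r = 5. The square of the distance from P to the centre is 9 + 196 = 205.
By the tangent–radius right angle, tangent length = √(|PO|² − r²) = √180 = 6√5.

6√5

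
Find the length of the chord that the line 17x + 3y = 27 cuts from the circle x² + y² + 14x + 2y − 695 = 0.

3√298

The distance from (−7, −1) to the line is 149/√298, and r² = 745.
Chord = 2√(r² − d²) = 2·√(1341/2) = 3√298.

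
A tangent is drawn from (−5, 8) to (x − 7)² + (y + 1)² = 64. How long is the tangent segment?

√161

The centre is (7, −1) and r = 8. The square of the distance from P to the centre is 144 + 81 = 225.
By the tangent–radius right angle, tangent length = √(|PO|² − r²) = √161.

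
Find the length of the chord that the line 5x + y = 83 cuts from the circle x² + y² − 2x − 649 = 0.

From the line, y = −5x + 83. Substituting:
26x² − 832x + 6240 = 0  ⟹  x² − 32x + 240 = 0
x = 20 or x = 12, giving (20, −17) and (12, 23).
Chord length = distance between (20, −17) and (12, 23) = √1664 = 8√26.

8√26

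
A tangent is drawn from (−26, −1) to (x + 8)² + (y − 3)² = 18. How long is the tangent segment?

√322

The centre is (−8, 3) and r = 3√2. The square of the distance from P to the centre is 324 + 16 = 340.
Power of the point: PT² = |PO|² − r² = 322, so PT = √322.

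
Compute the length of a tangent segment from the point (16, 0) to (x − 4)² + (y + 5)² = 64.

√105

The centre is (4, −5) and r = 8. The square of the distance from P to the centre is 144 + 25 = 169.
Power of the point: PT² = |PO|² − r² = 105, so PT = √105.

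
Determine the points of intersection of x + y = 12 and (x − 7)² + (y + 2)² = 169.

(2, 10) and (19, −7)

From the line, y = −x + 12. Substituting:
2x² − 42x + 76 = 0  ⟹  x² − 21x + 38 = 0
x = 19 or x = 2, giving (19, −7) and (2, 10).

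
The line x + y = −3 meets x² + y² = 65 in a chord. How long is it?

11√2

From the line, y = −x − 3. Substituting:
2x² + 6x − 56 = 0  ⟹  x² + 3x − 28 = 0
x = 4 or x = −7, giving (4, −7) and (−7, 4).
Chord length = distance between (4, −7) and (−7, 4) = √242 = 11√2.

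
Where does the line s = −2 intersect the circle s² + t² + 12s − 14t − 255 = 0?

The line gives s = −2. Substituting into the circle:
t² − 14t − 275 = 0
t = 25 or t = −11, giving (−2, 25) and (−2, −11).

(−2, −11) and (−2, 25)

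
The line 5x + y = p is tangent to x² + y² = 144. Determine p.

p = ±12√26

For a tangent, require d(centre, line) = r = 12.
|5·0 + 1·0 − p| / √26 = 12
|p| = 12√26.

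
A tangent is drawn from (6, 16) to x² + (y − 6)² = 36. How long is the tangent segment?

10

With centre O = (0, 6), |OP|² = 136 and r² = 36.
By the tangent–radius right angle, tangent length = √(|PO|² − r²) = √100 = 10.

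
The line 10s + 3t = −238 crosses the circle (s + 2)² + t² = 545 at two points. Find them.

(−25, 4) and (−19, −16)

Express t = (−238 − 10s)/3 and substitute into the circle:
109s² + 4796s + 51775 = 0  ⟹  s² + 44s + 475 = 0
s = −19 or s = −25, giving (−19, −16) and (−25, 4).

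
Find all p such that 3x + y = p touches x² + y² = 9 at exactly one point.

Tangency holds when the distance from the centre (0, 0) to the line equals the radius 3:
|3·0 + 1·0 − p| / √10 = 3
|p| = 3√10.

p = ±3√10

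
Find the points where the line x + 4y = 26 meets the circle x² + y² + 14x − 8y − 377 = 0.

(−26, 13) and (14, 3)

From the line, y = (26 − x)/4. Substituting:
17x² + 204x − 6188 = 0  ⟹  x² + 12x − 364 = 0
x = 14 or x = −26, giving (14, 3) and (−26, 13).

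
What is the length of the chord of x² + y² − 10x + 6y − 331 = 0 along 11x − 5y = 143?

Centre (5, −3), r² = 365. Perpendicular distance d from centre to line = |−73| / √146 = 73/√146.
Chord = 2√(r² − d²) = 2·√(657/2) = 3√146.

3√146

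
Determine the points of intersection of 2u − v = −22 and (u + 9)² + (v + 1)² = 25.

Substitute v = 2u + 22:
5u² + 110u + 585 = 0  ⟹  u² + 22u + 117 = 0
u = −9 or u = −13, giving (−9, 4) and (−13, −4).

(−13, −4) and (−9, 4)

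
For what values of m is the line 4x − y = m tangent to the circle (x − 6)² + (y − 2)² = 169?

For a tangent, require d(centre, line) = r = 13.
|4·6 − 1·2 − m| / √17 = 13
|m − (22)| = 13√17.

m = 22 ± 13√17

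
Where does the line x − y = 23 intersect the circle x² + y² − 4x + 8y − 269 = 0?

From the line, y = x − 23. Substituting:
2x² − 42x + 76 = 0  ⟹  x² − 21x + 38 = 0
x = 19 or x = 2, giving (19, −4) and (2, −21).

(2, −21) and (19, −4)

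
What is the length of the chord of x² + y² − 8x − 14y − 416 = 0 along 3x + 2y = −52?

Centre (4, 7), r² = 481. Perpendicular distance d from centre to line = |78| / √13 = 78/√13.
Chord = 2√(r² − d²) = 2·√(13) = 2√13.

2√13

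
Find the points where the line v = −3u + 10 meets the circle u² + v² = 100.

Substitute v = −3u + 10:
10u² − 60u = 0  ⟹  u² − 6u = 0
u = 6 or u = 0, giving (6, −8) and (0, 10).

(0, 10) and (6, −8)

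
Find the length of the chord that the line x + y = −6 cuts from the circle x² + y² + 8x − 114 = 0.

Express y = −x − 6 and substitute into the circle:
2x² + 20x − 78 = 0  ⟹  x² + 10x − 39 = 0
x = 3 or x = −13, giving (3, −9) and (−13, 7).
Chord length = distance between (3, −9) and (−13, 7) = √512 = 16√2.

16√2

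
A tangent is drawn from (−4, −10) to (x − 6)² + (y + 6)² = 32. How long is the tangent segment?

With centre O = (6, −6), |OP|² = 116 and r² = 32.
Power of the point: PT² = |PO|² − r² = 84, so PT = 2√21.

2√21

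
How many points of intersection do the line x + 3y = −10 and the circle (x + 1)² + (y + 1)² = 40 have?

Centre (−1, −1), r² = 40. Distance² from centre to line = (6)²/10 = 18/5.
Since d² < r², the line cuts the circle twice.

2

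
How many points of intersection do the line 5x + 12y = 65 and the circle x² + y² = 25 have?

Substituting the line into the circle gives 169x² − 650x + 625 = 0.
Δ = 422500 − 422500 = 0.
A repeated root: the line is tangent.

1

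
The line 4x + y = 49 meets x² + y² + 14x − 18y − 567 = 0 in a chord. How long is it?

Substitute y = −4x + 49:
17x² − 306x + 952 = 0  ⟹  x² − 18x + 56 = 0
x = 14 or x = 4, giving (14, −7) and (4, 33).
|(14, −7) − (4, 33)| = √((10)² + (−40)²) = 10√17.

10√17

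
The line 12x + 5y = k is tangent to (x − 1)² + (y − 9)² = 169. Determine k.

The line touches the circle iff its distance from (1, 9) is 13:
|12·1 + 5·9 − k| / √169 = 13
|k − (57)| = 13·13, so k = 226 or k = −112.

k = −112 or k = 226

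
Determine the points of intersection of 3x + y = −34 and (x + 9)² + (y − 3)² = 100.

(−15, 11) and (−9, −7)

Express y = −3x − 34 and substitute into the circle:
10x² + 240x + 1350 = 0  ⟹  x² + 24x + 135 = 0
x = −9 or x = −15, giving (−9, −7) and (−15, 11).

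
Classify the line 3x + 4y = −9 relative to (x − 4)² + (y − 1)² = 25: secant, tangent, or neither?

tangent

d² = (3·4 + 4·1 − (−9))²/25 = 25; r² = 25.
Since d² = r², the line is tangent.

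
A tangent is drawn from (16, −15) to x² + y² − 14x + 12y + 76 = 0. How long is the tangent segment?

3√17

With centre O = (7, −6), |OP|² = 162 and r² = 9.
By the tangent–radius right angle, tangent length = √(|PO|² − r²) = √153 = 3√17.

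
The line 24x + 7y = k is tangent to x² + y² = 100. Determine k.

k = −250 or k = 250

For a tangent, require d(centre, line) = r = 10.
|24·0 + 7·0 − k| / √625 = 10
|k| = 10·25, so k = 250 or k = −250.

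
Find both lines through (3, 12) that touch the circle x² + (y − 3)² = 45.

Write the tangent as mx − y + (12 − m·(3)) = 0 and set its distance from the centre to 3√5:
(−3m − (−9))² = 45(m² + 1)
2m² + 3m − 2 = 0, so m = 1/2 or m = −2.
Through (3, 12) these give x − 2y = −21 and 2x + y = 18.

x − 2y = −21 and 2x + y = 18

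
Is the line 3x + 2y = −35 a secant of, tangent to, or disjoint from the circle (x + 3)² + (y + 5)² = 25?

secant

d² = (3·(−3) + 2·(−5) − (−35))²/13 = 256/13; r² = 25.
Since d² < r², the line cuts the circle twice.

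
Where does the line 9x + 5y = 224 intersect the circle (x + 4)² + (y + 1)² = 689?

(16, 16) and (21, 7)

Substitute y = (224 − 9x)/5:
106x² − 3922x + 35616 = 0  ⟹  x² − 37x + 336 = 0
x = 21 or x = 16, giving (21, 7) and (16, 16).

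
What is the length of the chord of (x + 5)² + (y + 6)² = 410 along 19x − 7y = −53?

2√410

Substitute y = (53 + 19x)/7:
410x² + 4100x − 9840 = 0  ⟹  x² + 10x − 24 = 0
x = 2 or x = −12, giving (2, 13) and (−12, −25).
|(2, 13) − (−12, −25)| = √((14)² + (38)²) = 2√410.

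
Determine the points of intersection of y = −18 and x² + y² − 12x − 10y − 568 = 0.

From the line, y = −18. Substituting:
x² − 12x − 64 = 0
x = 16 or x = −4, giving (16, −18) and (−4, −18).

(−4, −18) and (16, −18)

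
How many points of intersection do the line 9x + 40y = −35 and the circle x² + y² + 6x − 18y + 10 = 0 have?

0

d² = (9·(−3) + 40·9 − (−35))²/1681 = 135424/1681; r² = 80.
Since d² > r², the line lies outside the circle.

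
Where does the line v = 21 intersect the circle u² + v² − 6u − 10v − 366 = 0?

Substitute v = 21:
u² − 6u − 135 = 0
u = 15 or u = −9, giving (15, 21) and (−9, 21).

(−9, 21) and (15, 21)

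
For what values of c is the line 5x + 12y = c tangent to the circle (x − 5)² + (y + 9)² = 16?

For a tangent, require d(centre, line) = r = 4.
|5·5 + 12·(−9) − c| / √169 = 4
|c − (−83)| = 4·13, so c = −31 or c = −135.

c = −135 or c = −31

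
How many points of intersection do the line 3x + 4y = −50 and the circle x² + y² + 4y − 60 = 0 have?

Substituting the line into the circle gives 25x² + 252x + 740 = 0.
Discriminant = (252)² − 4·25·(740) = −10496 < 0.
No real roots: the line does not meet the circle.

0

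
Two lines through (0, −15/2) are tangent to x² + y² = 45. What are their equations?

A line y − (−15/2) = m(x − (0)) is tangent when its distance from (0, 0) is 3√5:
[m·(0) − (15/2)]² = 45(m² + 1)
4m² − 1 = 0, so m = 1/2 or m = −1/2.
Through (0, −15/2) these give x − 2y = 15 and x + 2y = −15.

x − 2y = 15 and x + 2y = −15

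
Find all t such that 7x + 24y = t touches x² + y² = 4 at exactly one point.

t = −50 or t = 50

For a tangent, require d(centre, line) = r = 2.
|7·0 + 24·0 − t| / √625 = 2
|t| = 2·25, so t = 50 or t = −50.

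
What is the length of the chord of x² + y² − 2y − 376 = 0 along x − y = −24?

From the line, y = x + 24. Substituting:
2x² + 46x + 152 = 0  ⟹  x² + 23x + 76 = 0
x = −4 or x = −19, giving (−4, 20) and (−19, 5).
Chord length = distance between (−4, 20) and (−19, 5) = √450 = 15√2.

15√2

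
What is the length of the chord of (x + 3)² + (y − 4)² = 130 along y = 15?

Express y = 15 and substitute into the circle:
x² + 6x = 0
x = 0 or x = −6, giving (0, 15) and (−6, 15).
|(0, 15) − (−6, 15)| = √((6)² + (0)²) = 6.

6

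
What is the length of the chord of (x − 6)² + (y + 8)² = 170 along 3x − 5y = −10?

2√34

The distance from (6, −8) to the line is 68/√34, and r² = 170.
Chord = 2√(r² − d²) = 2·√(34) = 2√34.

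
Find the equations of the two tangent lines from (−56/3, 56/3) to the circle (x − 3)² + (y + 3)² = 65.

7x + 4y = −56 and 4x + 7y = 56

Write the tangent as mx − y + (56/3 − m·(−56/3)) = 0 and set its distance from the centre to √65:
(65/3m − (−65/3))² = 65(m² + 1)
28m² + 65m + 28 = 0, so m = −7/4 or m = −4/7.
With m = −7/4: 7x + 4y = −56. With m = −4/7: 4x + 7y = 56.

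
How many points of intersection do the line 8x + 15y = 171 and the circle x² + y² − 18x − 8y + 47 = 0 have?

2

d² = (8·9 + 15·4 − (171))²/289 = 1521/289; r² = 50.
Since d² < r², the line cuts the circle twice.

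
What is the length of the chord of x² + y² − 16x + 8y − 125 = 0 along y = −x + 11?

Express y = −x + 11 and substitute into the circle:
2x² − 46x + 84 = 0  ⟹  x² − 23x + 42 = 0
x = 21 or x = 2, giving (21, −10) and (2, 9).
|(21, −10) − (2, 9)| = √((19)² + (−19)²) = 19√2.

19√2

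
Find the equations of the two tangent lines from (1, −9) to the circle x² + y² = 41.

4x + 5y = −41 and 5x − 4y = 41

Let a tangent through (1, −9) have slope m. Its distance from (0, 0) must equal √41:
(−1m − (9))² = 41(m² + 1)
20m² − 9m − 20 = 0, so m = −4/5 or m = 5/4.
Through (1, −9) these give 4x + 5y = −41 and 5x − 4y = 41.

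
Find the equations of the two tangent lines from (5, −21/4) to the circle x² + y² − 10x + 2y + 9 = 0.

x + 4y = −16 and x − 4y = 26

Write the tangent as mx − y + (−21/4 − m·(5)) = 0 and set its distance from the centre to √17:
[m·(0) − (17/4)]² = 17(m² + 1)
16m² − 1 = 0, so m = −1/4 or m = 1/4.
With m = −1/4: x + 4y = −16. With m = 1/4: x − 4y = 26.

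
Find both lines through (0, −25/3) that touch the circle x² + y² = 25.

4x + 3y = −25 and 4x − 3y = 25

Write the tangent as mx − y + (−25/3 − m·(0)) = 0 and set its distance from the centre to 5:
[m·(0) − (25/3)]² = 25(m² + 1)
9m² − 16 = 0, so m = −4/3 or m = 4/3.
With m = −4/3: 4x + 3y = −25. With m = 4/3: 4x − 3y = 25.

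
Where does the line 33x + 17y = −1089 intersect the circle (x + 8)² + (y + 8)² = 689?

(−33, 0) and (−16, −33)

Express y = (−1089 − 33x)/17 and substitute into the circle:
1378x² + 67522x + 727584 = 0  ⟹  x² + 49x + 528 = 0
x = −16 or x = −33, giving (−16, −33) and (−33, 0).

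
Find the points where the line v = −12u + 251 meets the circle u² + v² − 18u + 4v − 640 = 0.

(19, 23) and (23, −25)

Substitute v = −12u + 251:
145u² − 6090u + 63365 = 0  ⟹  u² − 42u + 437 = 0
u = 23 or u = 19, giving (23, −25) and (19, 23).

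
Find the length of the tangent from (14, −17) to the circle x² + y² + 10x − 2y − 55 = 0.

2√151

Centre (−5, 1), r² = 81. |PO|² = (19)² + (−18)² = 685.
Power of the point: PT² = |PO|² − r² = 604, so PT = 2√151.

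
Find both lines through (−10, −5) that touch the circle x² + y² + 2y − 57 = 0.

3x + 7y = −65 and 7x − 3y = −55

A line y − (−5) = m(x − (−10)) is tangent when its distance from (0, −1) is √58:
(10m − (4))² = 58(m² + 1)
21m² − 40m − 21 = 0, so m = −3/7 or m = 7/3.
With m = −3/7: 3x + 7y = −65. With m = 7/3: 7x − 3y = −55.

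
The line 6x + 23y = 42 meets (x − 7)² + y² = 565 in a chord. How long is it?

Centre (7, 0), r² = 565. Perpendicular distance d from centre to line = |0| / √565 = 0/√565.
Half the chord is √(r² − d²) = √(565), so the full chord is 2√565.

2√565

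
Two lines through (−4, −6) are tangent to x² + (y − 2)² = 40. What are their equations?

x − 3y = 14 and 3x + y = −18

A line y − (−6) = m(x − (−4)) is tangent when its distance from (0, 2) is 2√10:
[m·(4) − (8)]² = 40(m² + 1)
3m² + 8m − 3 = 0, so m = 1/3 or m = −3.
Through (−4, −6) these give x − 3y = 14 and 3x + y = −18.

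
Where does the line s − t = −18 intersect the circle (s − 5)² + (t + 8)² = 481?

Substitute t = s + 18:
2s² + 42s + 220 = 0  ⟹  s² + 21s + 110 = 0
s = −10 or s = −11, giving (−10, 8) and (−11, 7).

(−11, 7) and (−10, 8)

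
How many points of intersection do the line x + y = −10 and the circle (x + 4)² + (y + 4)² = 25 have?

2

Centre (−4, −4), r² = 25. Distance² from centre to line = (2)²/2 = 2.
Since d² < r², the line cuts the circle twice.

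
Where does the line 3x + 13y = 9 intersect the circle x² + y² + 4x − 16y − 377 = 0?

(−23, 6) and (16, −3)

From the line, y = (9 − 3x)/13. Substituting:
178x² + 1246x − 65504 = 0  ⟹  x² + 7x − 368 = 0
x = 16 or x = −23, giving (16, −3) and (−23, 6).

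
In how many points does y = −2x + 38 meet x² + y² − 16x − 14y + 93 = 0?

Centre (8, 7), r² = 20. Distance² from centre to line = (−15)²/5 = 45.
Since d² > r², the line lies outside the circle.

0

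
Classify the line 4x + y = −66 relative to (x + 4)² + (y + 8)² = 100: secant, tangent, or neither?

neither

Substituting the line into the circle gives 17x² + 472x + 3280 = 0.
Discriminant = (472)² − 4·17·(3280) = −256 < 0.
No real roots: the line does not meet the circle.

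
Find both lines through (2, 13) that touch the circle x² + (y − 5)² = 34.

Let a tangent through (2, 13) have slope m. Its distance from (0, 5) must equal √34:
(−2m − (−8))² = 34(m² + 1)
15m² + 16m − 15 = 0, so m = 3/5 or m = −5/3.
Through (2, 13) these give 3x − 5y = −59 and 5x + 3y = 49.

3x − 5y = −59 and 5x + 3y = 49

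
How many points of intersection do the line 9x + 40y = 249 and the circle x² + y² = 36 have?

d² = (9·0 + 40·0 − (249))²/1681 = 62001/1681; r² = 36.
Since d² > r², the line lies outside the circle.

0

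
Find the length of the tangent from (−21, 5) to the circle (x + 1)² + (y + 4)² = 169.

The centre is (−1, −4) and r = 13. The square of the distance from P to the centre is 400 + 81 = 481.
By the tangent–radius right angle, tangent length = √(|PO|² − r²) = √312 = 2√78.

2√78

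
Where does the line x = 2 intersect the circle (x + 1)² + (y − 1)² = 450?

(2, −20) and (2, 22)

The line gives x = 2. Substituting into the circle:
y² − 2y − 440 = 0
y = 22 or y = −20, giving (2, 22) and (2, −20).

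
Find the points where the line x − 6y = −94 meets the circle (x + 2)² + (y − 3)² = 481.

(−22, 12) and (14, 18)

Express y = (94 + x)/6 and substitute into the circle:
37x² + 296x − 11396 = 0  ⟹  x² + 8x − 308 = 0
x = 14 or x = −22, giving (14, 18) and (−22, 12).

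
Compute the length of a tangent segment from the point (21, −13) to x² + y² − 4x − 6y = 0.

2√151

The centre is (2, 3) and r = √13. The square of the distance from P to the centre is 361 + 256 = 617.
By the tangent–radius right angle, tangent length = √(|PO|² − r²) = √604 = 2√151.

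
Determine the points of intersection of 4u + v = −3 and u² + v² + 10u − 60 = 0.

(−3, 9) and (1, −7)

From the line, v = −4u − 3. Substituting:
17u² + 34u − 51 = 0  ⟹  u² + 2u − 3 = 0
u = 1 or u = −3, giving (1, −7) and (−3, 9).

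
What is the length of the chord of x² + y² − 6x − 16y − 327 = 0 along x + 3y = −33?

4√10

The distance from (3, 8) to the line is 60/√10, and r² = 400.
Half the chord is √(r² − d²) = √(40), so the full chord is 4√10.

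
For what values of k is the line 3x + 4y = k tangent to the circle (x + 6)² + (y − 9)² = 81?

k = −27 or k = 63

The line touches the circle iff its distance from (−6, 9) is 9:
|3·(−6) + 4·9 − k| / √25 = 9
|k − (18)| = 9·5, so k = 63 or k = −27.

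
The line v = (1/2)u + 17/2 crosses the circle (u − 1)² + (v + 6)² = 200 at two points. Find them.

(−9, 4) and (−1, 8)

From the line, v = (17 + u)/2. Substituting:
5u² + 50u + 45 = 0  ⟹  u² + 10u + 9 = 0
u = −1 or u = −9, giving (−1, 8) and (−9, 4).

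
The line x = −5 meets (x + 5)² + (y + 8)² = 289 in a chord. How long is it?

The distance from (−5, −8) to the line is 0, and r² = 289.
Chord = 2√(r² − d²) = 2·√(289) = 34.

34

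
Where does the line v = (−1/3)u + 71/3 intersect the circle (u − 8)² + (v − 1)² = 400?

(8, 21) and (20, 17)

From the line, v = (71 − u)/3. Substituting:
10u² − 280u + 1600 = 0  ⟹  u² − 28u + 160 = 0
u = 20 or u = 8, giving (20, 17) and (8, 21).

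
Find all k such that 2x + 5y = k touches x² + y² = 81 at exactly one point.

The line touches the circle iff its distance from (0, 0) is 9:
|2·0 + 5·0 − k| / √29 = 9
|k| = 9√29.

k = ±9√29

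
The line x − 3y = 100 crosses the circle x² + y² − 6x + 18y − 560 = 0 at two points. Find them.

(−2, −34) and (22, −26)

From the line, y = (−100 + x)/3. Substituting:
10x² − 200x − 440 = 0  ⟹  x² − 20x − 44 = 0
x = 22 or x = −2, giving (22, −26) and (−2, −34).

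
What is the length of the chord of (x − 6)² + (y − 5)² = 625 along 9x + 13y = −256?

5√10

Substitute y = (−256 − 9x)/13:
250x² + 3750x + 3500 = 0  ⟹  x² + 15x + 14 = 0
x = −1 or x = −14, giving (−1, −19) and (−14, −10).
|(−1, −19) − (−14, −10)| = √((13)² + (−9)²) = 5√10.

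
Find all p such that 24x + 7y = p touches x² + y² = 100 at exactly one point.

p = −250 or p = 250

The line touches the circle iff its distance from (0, 0) is 10:
|24·0 + 7·0 − p| / √625 = 10
|p| = 10·25, so p = 250 or p = −250.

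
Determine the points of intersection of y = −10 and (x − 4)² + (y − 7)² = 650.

(−15, −10) and (23, −10)

From the line, y = −10. Substituting:
x² − 8x − 345 = 0
x = 23 or x = −15, giving (23, −10) and (−15, −10).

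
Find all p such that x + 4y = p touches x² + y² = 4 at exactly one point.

For a tangent, require d(centre, line) = r = 2.
|1·0 + 4·0 − p| / √17 = 2
|p| = 2√17.

p = ±2√17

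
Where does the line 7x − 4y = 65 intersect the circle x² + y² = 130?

(3, −11) and (11, 3)

From the line, y = (−65 + 7x)/4. Substituting:
65x² − 910x + 2145 = 0  ⟹  x² − 14x + 33 = 0
x = 11 or x = 3, giving (11, 3) and (3, −11).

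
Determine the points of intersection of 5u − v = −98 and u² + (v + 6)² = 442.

(−21, −7) and (−19, 3)

Express v = 5u + 98 and substitute into the circle:
26u² + 1040u + 10374 = 0  ⟹  u² + 40u + 399 = 0
u = −19 or u = −21, giving (−19, 3) and (−21, −7).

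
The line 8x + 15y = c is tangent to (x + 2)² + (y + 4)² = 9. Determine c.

c = −127 or c = −25

For a tangent, require d(centre, line) = r = 3.
|8·(−2) + 15·(−4) − c| / √289 = 3
|c − (−76)| = 3·17, so c = −25 or c = −127.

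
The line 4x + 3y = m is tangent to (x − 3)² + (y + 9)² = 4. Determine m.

The line touches the circle iff its distance from (3, −9) is 2:
|4·3 + 3·(−9) − m| / √25 = 2
|m − (−15)| = 2·5, so m = −5 or m = −25.

m = −25 or m = −5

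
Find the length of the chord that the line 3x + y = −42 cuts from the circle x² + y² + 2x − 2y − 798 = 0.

Substitute y = −3x − 42:
10x² + 260x + 1050 = 0  ⟹  x² + 26x + 105 = 0
x = −5 or x = −21, giving (−5, −27) and (−21, 21).
Chord length = distance between (−5, −27) and (−21, 21) = √2560 = 16√10.

16√10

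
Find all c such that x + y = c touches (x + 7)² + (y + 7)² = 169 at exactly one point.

Tangency holds when the distance from the centre (−7, −7) to the line equals the radius 13:
|1·(−7) + 1·(−7) − c| / √2 = 13
|c − (−14)| = 13√2.

c = −14 ± 13√2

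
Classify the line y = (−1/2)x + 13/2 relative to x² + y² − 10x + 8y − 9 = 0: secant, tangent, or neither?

neither

Substituting the line into the circle gives 5x² − 82x + 341 = 0.
Discriminant = (−82)² − 4·5·(341) = −96 < 0.
No real roots: the line does not meet the circle.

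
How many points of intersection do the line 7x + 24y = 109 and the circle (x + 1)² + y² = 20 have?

Substituting the line into the circle gives 625x² − 374x + 937 = 0.
Δ = 139876 − 2342500 = −2202624.
No real roots: the line does not meet the circle.

0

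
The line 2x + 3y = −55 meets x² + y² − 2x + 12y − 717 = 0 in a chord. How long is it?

14√13

Substitute y = (−55 − 2x)/3:
13x² + 130x − 5408 = 0  ⟹  x² + 10x − 416 = 0
x = 16 or x = −26, giving (16, −29) and (−26, −1).
|(16, −29) − (−26, −1)| = √((42)² + (−28)²) = 14√13.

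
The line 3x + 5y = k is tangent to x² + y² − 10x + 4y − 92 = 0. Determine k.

k = 5 ± 11√34

The line touches the circle iff its distance from (5, −2) is 11:
|3·5 + 5·(−2) − k| / √34 = 11
|k − (5)| = 11√34.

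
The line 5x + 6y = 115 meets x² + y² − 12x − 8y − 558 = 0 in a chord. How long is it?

6√61

The distance from (6, 4) to the line is 61/√61, and r² = 610.
Chord = 2√(r² − d²) = 2·√(549) = 6√61.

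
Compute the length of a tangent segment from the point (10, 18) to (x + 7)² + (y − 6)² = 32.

With centre O = (−7, 6), |OP|² = 433 and r² = 32.
Power of the point: PT² = |PO|² − r² = 401, so PT = √401.

√401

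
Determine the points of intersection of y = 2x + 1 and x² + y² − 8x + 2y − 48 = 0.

(−3, −5) and (3, 7)

From the line, y = 2x + 1. Substituting:
5x² − 45 = 0  ⟹  x² − 9 = 0
x = 3 or x = −3, giving (3, 7) and (−3, −5).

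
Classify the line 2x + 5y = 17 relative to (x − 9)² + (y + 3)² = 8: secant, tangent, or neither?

secant

Substituting the line into the circle gives 29x² − 578x + 2849 = 0.
Δ = 334084 − 330484 = 3600.
Two real roots: the line is a secant.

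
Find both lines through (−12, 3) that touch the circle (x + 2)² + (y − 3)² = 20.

Let a tangent through (−12, 3) have slope m. Its distance from (−2, 3) must equal 2√5:
(10m − (0))² = 20(m² + 1)
4m² − 1 = 0, so m = 1/2 or m = −1/2.
With m = 1/2: x − 2y = −18. With m = −1/2: x + 2y = −6.

x − 2y = −18 and x + 2y = −6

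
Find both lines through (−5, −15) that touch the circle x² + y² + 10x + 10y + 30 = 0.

A line y − (−15) = m(x − (−5)) is tangent when its distance from (−5, −5) is 2√5:
(0m − (10))² = 20(m² + 1)
m² − 4 = 0, so m = 2 or m = −2.
Through (−5, −15) these give 2x − y = 5 and 2x + y = −25.

2x − y = 5 and 2x + y = −25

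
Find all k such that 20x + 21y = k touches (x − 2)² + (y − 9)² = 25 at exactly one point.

Tangency holds when the distance from the centre (2, 9) to the line equals the radius 5:
|20·2 + 21·9 − k| / √841 = 5
|k − (229)| = 5·29, so k = 374 or k = 84.

k = 84 or k = 374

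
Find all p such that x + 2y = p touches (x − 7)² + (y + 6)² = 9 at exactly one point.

p = −5 ± 3√5

For a tangent, require d(centre, line) = r = 3.
|1·7 + 2·(−6) − p| / √5 = 3
|p − (−5)| = 3√5.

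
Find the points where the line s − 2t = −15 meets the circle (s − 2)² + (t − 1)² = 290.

(−15, 0) and (13, 14)

Substitute t = (15 + s)/2:
5s² + 10s − 975 = 0  ⟹  s² + 2s − 195 = 0
s = 13 or s = −15, giving (13, 14) and (−15, 0).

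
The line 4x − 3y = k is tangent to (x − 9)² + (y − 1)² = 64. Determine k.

The line touches the circle iff its distance from (9, 1) is 8:
|4·9 − 3·1 − k| / √25 = 8
|k − (33)| = 8·5, so k = 73 or k = −7.

k = −7 or k = 73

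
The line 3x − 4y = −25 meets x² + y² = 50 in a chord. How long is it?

Express y = (25 + 3x)/4 and substitute into the circle:
25x² + 150x − 175 = 0  ⟹  x² + 6x − 7 = 0
x = 1 or x = −7, giving (1, 7) and (−7, 1).
Chord length = distance between (1, 7) and (−7, 1) = √100 = 10.

10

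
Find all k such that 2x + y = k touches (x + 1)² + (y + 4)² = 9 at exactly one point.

k = −6 ± 3√5

For a tangent, require d(centre, line) = r = 3.
|2·(−1) + 1·(−4) − k| / √5 = 3
|k − (−6)| = 3√5.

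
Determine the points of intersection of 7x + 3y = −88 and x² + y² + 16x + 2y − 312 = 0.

(−19, 15) and (−4, −20)

From the line, y = (−88 − 7x)/3. Substituting:
58x² + 1334x + 4408 = 0  ⟹  x² + 23x + 76 = 0
x = −4 or x = −19, giving (−4, −20) and (−19, 15).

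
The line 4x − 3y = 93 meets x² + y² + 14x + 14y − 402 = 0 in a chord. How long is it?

20

Centre (−7, −7), r² = 500. Perpendicular distance d from centre to line = |−100| / √25 = 100/√25.
Half the chord is √(r² − d²) = √(100), so the full chord is 20.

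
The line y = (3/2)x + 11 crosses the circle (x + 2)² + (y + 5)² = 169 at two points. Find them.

From the line, y = (22 + 3x)/2. Substituting:
13x² + 208x + 364 = 0  ⟹  x² + 16x + 28 = 0
x = −2 or x = −14, giving (−2, 8) and (−14, −10).

(−14, −10) and (−2, 8)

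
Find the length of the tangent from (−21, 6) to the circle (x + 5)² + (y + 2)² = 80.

Centre (−5, −2), r² = 80. |PO|² = (−16)² + (8)² = 320.
The tangent meets the radius at right angles, so tangent² = |PO|² − r² = 320 − 80 = 240.

4√15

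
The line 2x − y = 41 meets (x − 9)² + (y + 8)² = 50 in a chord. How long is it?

2√5

Substitute y = 2x − 41:
5x² − 150x + 1120 = 0  ⟹  x² − 30x + 224 = 0
x = 16 or x = 14, giving (16, −9) and (14, −13).
|(16, −9) − (14, −13)| = √((2)² + (4)²) = 2√5.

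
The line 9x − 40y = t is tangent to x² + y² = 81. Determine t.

The line touches the circle iff its distance from (0, 0) is 9:
|9·0 − 40·0 − t| / √1681 = 9
|t| = 9·41, so t = 369 or t = −369.

t = −369 or t = 369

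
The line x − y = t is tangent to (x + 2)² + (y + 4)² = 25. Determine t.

The line touches the circle iff its distance from (−2, −4) is 5:
|1·(−2) − 1·(−4) − t| / √2 = 5
|t − (2)| = 5√2.

t = 2 ± 5√2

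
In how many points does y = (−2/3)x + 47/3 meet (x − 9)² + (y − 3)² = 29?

0

Centre (9, 3), r² = 29. Distance² from centre to line = (−20)²/13 = 400/13.
Since d² > r², the line lies outside the circle.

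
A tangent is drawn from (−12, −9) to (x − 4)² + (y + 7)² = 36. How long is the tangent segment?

4√14

The centre is (4, −7) and r = 6. The square of the distance from P to the centre is 256 + 4 = 260.
Power of the point: PT² = |PO|² − r² = 224, so PT = 4√14.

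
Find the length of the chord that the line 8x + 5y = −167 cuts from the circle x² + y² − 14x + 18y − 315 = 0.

Express y = (−167 − 8x)/5 and substitute into the circle:
89x² + 1602x + 4984 = 0  ⟹  x² + 18x + 56 = 0
x = −4 or x = −14, giving (−4, −27) and (−14, −11).
Chord length = distance between (−4, −27) and (−14, −11) = √356 = 2√89.

2√89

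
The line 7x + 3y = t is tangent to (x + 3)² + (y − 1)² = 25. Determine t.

t = −18 ± 5√58

Tangency holds when the distance from the centre (−3, 1) to the line equals the radius 5:
|7·(−3) + 3·1 − t| / √58 = 5
|t − (−18)| = 5√58.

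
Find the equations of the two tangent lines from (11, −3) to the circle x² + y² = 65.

Let a tangent through (11, −3) have slope m. Its distance from (0, 0) must equal √65:
(−11m − (3))² = 65(m² + 1)
28m² + 33m − 28 = 0, so m = 4/7 or m = −7/4.
With m = 4/7: 4x − 7y = 65. With m = −7/4: 7x + 4y = 65.

4x − 7y = 65 and 7x + 4y = 65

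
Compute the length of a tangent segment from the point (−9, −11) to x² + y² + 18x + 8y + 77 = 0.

√29

The centre is (−9, −4) and r = 2√5. The square of the distance from P to the centre is 0 + 49 = 49.
Power of the point: PT² = |PO|² − r² = 29, so PT = √29.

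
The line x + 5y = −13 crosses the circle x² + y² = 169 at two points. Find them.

Substitute y = (−13 − x)/5:
26x² + 26x − 4056 = 0  ⟹  x² + x − 156 = 0
x = 12 or x = −13, giving (12, −5) and (−13, 0).

(−13, 0) and (12, −5)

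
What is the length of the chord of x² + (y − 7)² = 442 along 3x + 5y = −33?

6√34

Substitute y = (−33 − 3x)/5:
34x² + 408x − 6426 = 0  ⟹  x² + 12x − 189 = 0
x = 9 or x = −21, giving (9, −12) and (−21, 6).
|(9, −12) − (−21, 6)| = √((30)² + (−18)²) = 6√34.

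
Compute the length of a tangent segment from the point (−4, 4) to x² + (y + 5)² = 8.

√89

Centre (0, −5), r² = 8. |PO|² = (−4)² + (9)² = 97.
The tangent meets the radius at right angles, so tangent² = |PO|² − r² = 97 − 8 = 89.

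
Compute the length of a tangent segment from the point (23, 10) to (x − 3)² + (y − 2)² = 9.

The centre is (3, 2) and r = 3. The square of the distance from P to the centre is 400 + 64 = 464.
By the tangent–radius right angle, tangent length = √(|PO|² − r²) = √455.

√455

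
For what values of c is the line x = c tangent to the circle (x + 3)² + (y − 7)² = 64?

The line touches the circle iff its distance from (−3, 7) is 8:
|1·(−3) + 0·7 − c| / √1 = 8
|c − (−3)| = 8, so c = 5 or c = −11.

c = −11 or c = 5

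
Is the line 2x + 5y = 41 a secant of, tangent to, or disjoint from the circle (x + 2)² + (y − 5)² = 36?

secant

d² = (2·(−2) + 5·5 − (41))²/29 = 400/29; r² = 36.
Since d² < r², the line cuts the circle twice.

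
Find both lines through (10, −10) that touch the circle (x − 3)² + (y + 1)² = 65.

Let a tangent through (10, −10) have slope m. Its distance from (3, −1) must equal √65:
(−7m − (9))² = 65(m² + 1)
8m² − 63m − 8 = 0, so m = −1/8 or m = 8.
With m = −1/8: x + 8y = −70. With m = 8: 8x − y = 90.

x + 8y = −70 and 8x − y = 90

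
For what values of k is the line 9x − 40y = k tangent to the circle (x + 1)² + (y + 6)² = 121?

k = −220 or k = 682

Tangency holds when the distance from the centre (−1, −6) to the line equals the radius 11:
|9·(−1) − 40·(−6) − k| / √1681 = 11
|k − (231)| = 11·41, so k = 682 or k = −220.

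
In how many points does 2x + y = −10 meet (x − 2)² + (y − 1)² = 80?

d² = (2·2 + 1·1 − (−10))²/5 = 45; r² = 80.
Since d² < r², the line cuts the circle twice.

2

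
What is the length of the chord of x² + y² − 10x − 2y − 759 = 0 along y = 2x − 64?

12√5

From the line, y = 2x − 64. Substituting:
5x² − 270x + 3465 = 0  ⟹  x² − 54x + 693 = 0
x = 33 or x = 21, giving (33, 2) and (21, −22).
Chord length = distance between (33, 2) and (21, −22) = √720 = 12√5.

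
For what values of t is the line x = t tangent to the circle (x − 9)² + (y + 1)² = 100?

For a tangent, require d(centre, line) = r = 10.
|1·9 + 0·(−1) − t| / √1 = 10
|t − (9)| = 10, so t = 19 or t = −1.

t = −1 or t = 19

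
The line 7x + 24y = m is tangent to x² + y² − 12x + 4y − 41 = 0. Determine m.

The line touches the circle iff its distance from (6, −2) is 9:
|7·6 + 24·(−2) − m| / √625 = 9
|m − (−6)| = 9·25, so m = 219 or m = −231.

m = −231 or m = 219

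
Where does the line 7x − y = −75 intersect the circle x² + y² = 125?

(−11, −2) and (−10, 5)

From the line, y = 7x + 75. Substituting:
50x² + 1050x + 5500 = 0  ⟹  x² + 21x + 110 = 0
x = −10 or x = −11, giving (−10, 5) and (−11, −2).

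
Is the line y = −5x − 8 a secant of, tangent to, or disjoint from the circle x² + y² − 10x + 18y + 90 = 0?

d² = (5·5 + 1·(−9) − (−8))²/26 = 288/13; r² = 16.
Since d² > r², the line lies outside the circle.

disjoint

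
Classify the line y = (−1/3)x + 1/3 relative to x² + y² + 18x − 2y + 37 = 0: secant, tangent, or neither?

secant

Substituting the line into the circle gives 10x² + 166x + 328 = 0.
Discriminant = (166)² − 4·10·(328) = 14436 > 0.
Two real roots: the line is a secant.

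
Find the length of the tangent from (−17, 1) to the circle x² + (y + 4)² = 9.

With centre O = (0, −4), |OP|² = 314 and r² = 9.
The tangent meets the radius at right angles, so tangent² = |PO|² − r² = 314 − 9 = 305.

√305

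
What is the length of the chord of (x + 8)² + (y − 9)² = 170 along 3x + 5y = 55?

4√34

Centre (−8, 9), r² = 170. Perpendicular distance d from centre to line = |−34| / √34 = 34/√34.
Chord = 2√(r² − d²) = 2·√(136) = 4√34.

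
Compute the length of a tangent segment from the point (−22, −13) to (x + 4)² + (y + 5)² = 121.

Centre (−4, −5), r² = 121. |PO|² = (−18)² + (−8)² = 388.
By the tangent–radius right angle, tangent length = √(|PO|² − r²) = √267.

√267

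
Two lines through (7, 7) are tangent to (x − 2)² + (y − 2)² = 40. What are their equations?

Write the tangent as mx − y + (7 − m·(7)) = 0 and set its distance from the centre to 2√10:
[m·(−5) − (−5)]² = 40(m² + 1)
3m² + 10m + 3 = 0, so m = −3 or m = −1/3.
With m = −3: 3x + y = 28. With m = −1/3: x + 3y = 28.

3x + y = 28 and x + 3y = 28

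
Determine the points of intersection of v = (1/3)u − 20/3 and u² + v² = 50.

(−1, −7) and (5, −5)

Substitute v = (−20 + u)/3:
10u² − 40u − 50 = 0  ⟹  u² − 4u − 5 = 0
u = 5 or u = −1, giving (5, −5) and (−1, −7).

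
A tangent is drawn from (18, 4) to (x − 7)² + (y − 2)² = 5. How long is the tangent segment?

2√30

Centre (7, 2), r² = 5. |PO|² = (11)² + (2)² = 125.
Power of the point: PT² = |PO|² − r² = 120, so PT = 2√30.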